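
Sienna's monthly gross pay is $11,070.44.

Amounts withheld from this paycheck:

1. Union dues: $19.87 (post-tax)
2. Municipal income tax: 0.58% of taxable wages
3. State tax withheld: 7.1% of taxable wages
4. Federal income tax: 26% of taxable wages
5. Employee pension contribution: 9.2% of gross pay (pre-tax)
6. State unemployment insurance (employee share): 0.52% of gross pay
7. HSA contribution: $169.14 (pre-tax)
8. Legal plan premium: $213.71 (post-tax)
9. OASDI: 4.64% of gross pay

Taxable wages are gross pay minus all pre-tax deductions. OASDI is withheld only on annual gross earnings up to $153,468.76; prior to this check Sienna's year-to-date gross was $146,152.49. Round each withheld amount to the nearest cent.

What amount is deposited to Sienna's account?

HSA contribution: $169.14
Employee pension contribution: $11,070.44 × 0.092 = $1,018.48
Pre-tax total = $169.14 + $1,018.48 = $1,187.62
Taxable wages = $11,070.44 − $1,187.62 = $9,882.82
State tax withheld: $9,882.82 × 0.071 = $701.68
Federal income tax: $9,882.82 × 0.26 = $2,569.53
Municipal income tax: $9,882.82 × 0.0058 = $57.32
OASDI: only $153,468.76 − $146,152.49 = $7,316.27 of this check is subject → $7,316.27 × 0.0464 = $339.47
State unemployment insurance (employee share): $11,070.44 × 0.0052 = $57.57
Union dues: $19.87
Legal plan premium: $213.71
Total deductions = $169.14 + $1,018.48 + $701.68 + $2,569.53 + $57.32 + $339.47 + $57.57 + $19.87 + $213.71 = $5,146.77
Net pay = $11,070.44 − $5,146.77 = $5,923.67

$5,923.67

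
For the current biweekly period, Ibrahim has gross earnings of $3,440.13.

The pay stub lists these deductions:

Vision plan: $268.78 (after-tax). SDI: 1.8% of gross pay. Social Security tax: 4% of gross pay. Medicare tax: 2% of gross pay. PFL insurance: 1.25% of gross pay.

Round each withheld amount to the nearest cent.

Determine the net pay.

$2,860.02

Medicare tax: $3,440.13 × 0.02 = $68.80
Social Security tax: $3,440.13 × 0.04 = $137.61
SDI: $3,440.13 × 0.018 = $61.92
PFL insurance: $3,440.13 × 0.0125 = $43.00
Vision plan: $268.78
Total deductions = $68.80 + $137.61 + $61.92 + $43.00 + $268.78 = $580.11
Net pay = $3,440.13 − $580.11 = $2,860.02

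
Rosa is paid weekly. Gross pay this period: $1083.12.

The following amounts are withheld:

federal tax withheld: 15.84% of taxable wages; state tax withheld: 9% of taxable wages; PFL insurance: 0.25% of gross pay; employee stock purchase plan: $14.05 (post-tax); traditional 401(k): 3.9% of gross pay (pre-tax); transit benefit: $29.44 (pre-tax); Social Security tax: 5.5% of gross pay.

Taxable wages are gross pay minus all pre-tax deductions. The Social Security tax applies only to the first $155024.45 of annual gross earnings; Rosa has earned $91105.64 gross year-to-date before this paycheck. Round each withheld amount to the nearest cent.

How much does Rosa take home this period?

Traditional 401(k): $1083.12 × 0.039 = $42.24
Transit benefit: $29.44
Pre-tax total = $42.24 + $29.44 = $71.68
Taxable wages = $1083.12 − $71.68 = $1011.44
Federal tax withheld: $1011.44 × 0.1584 = $160.21
State tax withheld: $1011.44 × 0.09 = $91.03
Social Security tax: cap not yet reached, full $1083.12 is subject → $1083.12 × 0.055 = $59.57
PFL insurance: $1083.12 × 0.0025 = $2.71
Employee stock purchase plan: $14.05
Total deductions = $42.24 + $29.44 + $160.21 + $91.03 + $59.57 + $2.71 + $14.05 = $399.25
Net pay = $1083.12 − $399.25 = $683.87

$683.87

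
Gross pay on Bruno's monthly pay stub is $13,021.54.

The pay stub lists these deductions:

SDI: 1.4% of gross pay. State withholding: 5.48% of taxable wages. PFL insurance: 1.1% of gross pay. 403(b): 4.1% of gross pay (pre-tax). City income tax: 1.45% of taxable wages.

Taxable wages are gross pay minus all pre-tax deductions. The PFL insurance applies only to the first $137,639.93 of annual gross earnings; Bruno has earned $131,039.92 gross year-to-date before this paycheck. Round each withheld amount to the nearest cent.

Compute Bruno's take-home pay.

403(b): $13,021.54 × 0.041 = $533.88
Taxable wages = $13,021.54 − $533.88 = $12,487.66
City income tax: $12,487.66 × 0.0145 = $181.07
State withholding: $12,487.66 × 0.0548 = $684.32
PFL insurance: only $137,639.93 − $131,039.92 = $6,600.01 of this check is subject → $6,600.01 × 0.011 = $72.60
SDI: $13,021.54 × 0.014 = $182.30
Total deductions = $533.88 + $181.07 + $684.32 + $72.60 + $182.30 = $1,654.17
Net pay = $13,021.54 − $1,654.17 = $11,367.37

$11,367.37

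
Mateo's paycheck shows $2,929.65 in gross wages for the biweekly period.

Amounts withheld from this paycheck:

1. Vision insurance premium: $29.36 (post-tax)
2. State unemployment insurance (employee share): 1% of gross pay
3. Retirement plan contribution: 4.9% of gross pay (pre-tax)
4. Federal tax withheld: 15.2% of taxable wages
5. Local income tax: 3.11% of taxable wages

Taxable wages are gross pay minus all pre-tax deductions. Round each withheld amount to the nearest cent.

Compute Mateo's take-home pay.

$2,217.30

Retirement plan contribution: $2,929.65 × 0.049 = $143.55
Taxable wages = $2,929.65 − $143.55 = $2,786.10
Local income tax: $2,786.10 × 0.0311 = $86.65
Federal tax withheld: $2,786.10 × 0.152 = $423.49
State unemployment insurance (employee share): $2,929.65 × 0.01 = $29.30
Vision insurance premium: $29.36
Total deductions = $143.55 + $86.65 + $423.49 + $29.30 + $29.36 = $712.35
Net pay = $2,929.65 − $712.35 = $2,217.30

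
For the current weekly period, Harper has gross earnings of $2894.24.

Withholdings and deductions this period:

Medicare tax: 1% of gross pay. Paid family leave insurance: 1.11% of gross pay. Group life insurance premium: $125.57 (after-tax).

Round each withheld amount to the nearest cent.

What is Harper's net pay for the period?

Paid family leave insurance: $2894.24 × 0.0111 = $32.13
Medicare tax: $2894.24 × 0.01 = $28.94
Group life insurance premium: $125.57
Total deductions = $32.13 + $28.94 + $125.57 = $186.64
Net pay = $2894.24 − $186.64 = $2707.60

$2707.60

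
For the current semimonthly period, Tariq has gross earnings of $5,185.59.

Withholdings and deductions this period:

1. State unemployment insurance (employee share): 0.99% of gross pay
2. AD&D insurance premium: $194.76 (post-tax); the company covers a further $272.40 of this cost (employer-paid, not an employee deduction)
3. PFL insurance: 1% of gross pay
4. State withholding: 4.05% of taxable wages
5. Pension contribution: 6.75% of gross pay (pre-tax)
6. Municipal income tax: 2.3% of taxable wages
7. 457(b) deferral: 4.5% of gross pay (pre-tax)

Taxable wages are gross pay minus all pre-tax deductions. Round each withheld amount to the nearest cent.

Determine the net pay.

$4,012.01

Pension contribution: $5,185.59 × 0.0675 = $350.03
457(b) deferral: $5,185.59 × 0.045 = $233.35
Pre-tax total = $350.03 + $233.35 = $583.38
Taxable wages = $5,185.59 − $583.38 = $4,602.21
State withholding: $4,602.21 × 0.0405 = $186.39
Municipal income tax: $4,602.21 × 0.023 = $105.85
PFL insurance: $5,185.59 × 0.01 = $51.86
State unemployment insurance (employee share): $5,185.59 × 0.0099 = $51.34
AD&D insurance premium: $194.76
(Employer's $272.40 toward AD&D insurance premium is not withheld from the employee.)
Total deductions = $350.03 + $233.35 + $186.39 + $105.85 + $51.86 + $51.34 + $194.76 = $1,173.58
Net pay = $5,185.59 − $1,173.58 = $4,012.01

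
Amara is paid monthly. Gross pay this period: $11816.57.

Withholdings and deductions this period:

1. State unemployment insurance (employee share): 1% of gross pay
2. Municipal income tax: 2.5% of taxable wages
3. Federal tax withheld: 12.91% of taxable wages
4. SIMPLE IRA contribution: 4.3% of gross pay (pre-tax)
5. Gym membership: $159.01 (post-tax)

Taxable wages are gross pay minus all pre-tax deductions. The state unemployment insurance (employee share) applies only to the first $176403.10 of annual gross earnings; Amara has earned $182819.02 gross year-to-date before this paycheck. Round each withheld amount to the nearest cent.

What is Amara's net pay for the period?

SIMPLE IRA contribution: $11816.57 × 0.043 = $508.11
Taxable wages = $11816.57 − $508.11 = $11308.46
Federal tax withheld: $11308.46 × 0.1291 = $1459.92
Municipal income tax: $11308.46 × 0.025 = $282.71
State unemployment insurance (employee share): annual cap $176403.10 already reached (YTD $182819.02), so $0.00
Gym membership: $159.01
Total deductions = $508.11 + $1459.92 + $282.71 + $0.00 + $159.01 = $2409.75
Net pay = $11816.57 − $2409.75 = $9406.82

$9406.82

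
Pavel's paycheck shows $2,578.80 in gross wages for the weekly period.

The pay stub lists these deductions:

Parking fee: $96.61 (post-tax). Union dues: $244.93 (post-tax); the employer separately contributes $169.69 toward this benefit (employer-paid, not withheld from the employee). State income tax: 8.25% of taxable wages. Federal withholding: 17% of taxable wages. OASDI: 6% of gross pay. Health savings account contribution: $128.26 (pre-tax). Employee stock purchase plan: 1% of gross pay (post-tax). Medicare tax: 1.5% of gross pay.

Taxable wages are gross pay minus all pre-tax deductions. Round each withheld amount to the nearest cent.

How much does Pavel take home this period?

Health savings account contribution: $128.26
Taxable wages = $2,578.80 − $128.26 = $2,450.54
Federal withholding: $2,450.54 × 0.17 = $416.59
State income tax: $2,450.54 × 0.0825 = $202.17
Medicare tax: $2,578.80 × 0.015 = $38.68
OASDI: $2,578.80 × 0.06 = $154.73
Parking fee: $96.61
Employee stock purchase plan: $2,578.80 × 0.01 = $25.79
Union dues: $244.93
(Employer's $169.69 toward union dues is not withheld from the employee.)
Total deductions = $128.26 + $416.59 + $202.17 + $38.68 + $154.73 + $96.61 + $25.79 + $244.93 = $1,307.76
Net pay = $2,578.80 − $1,307.76 = $1,271.04

$1,271.04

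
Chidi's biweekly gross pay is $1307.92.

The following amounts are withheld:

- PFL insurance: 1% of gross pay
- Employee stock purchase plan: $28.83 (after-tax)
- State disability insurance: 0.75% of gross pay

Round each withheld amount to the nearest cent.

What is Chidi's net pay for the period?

State disability insurance: $1307.92 × 0.0075 = $9.81
PFL insurance: $1307.92 × 0.01 = $13.08
Employee stock purchase plan: $28.83
Total deductions = $9.81 + $13.08 + $28.83 = $51.72
Net pay = $1307.92 − $51.72 = $1256.20

$1256.20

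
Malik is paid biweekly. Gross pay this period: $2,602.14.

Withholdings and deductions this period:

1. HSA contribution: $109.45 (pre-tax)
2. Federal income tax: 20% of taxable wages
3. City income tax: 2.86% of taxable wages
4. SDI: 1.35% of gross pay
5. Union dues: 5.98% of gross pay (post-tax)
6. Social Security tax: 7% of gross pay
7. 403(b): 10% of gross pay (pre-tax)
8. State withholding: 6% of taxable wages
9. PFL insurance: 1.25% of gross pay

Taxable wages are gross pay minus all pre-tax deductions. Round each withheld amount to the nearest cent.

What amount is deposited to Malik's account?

$1,182.76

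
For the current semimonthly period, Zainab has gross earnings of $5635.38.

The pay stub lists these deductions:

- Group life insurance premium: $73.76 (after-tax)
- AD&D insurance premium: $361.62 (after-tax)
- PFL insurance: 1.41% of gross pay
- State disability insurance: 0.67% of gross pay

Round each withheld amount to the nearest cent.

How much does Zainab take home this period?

State disability insurance: $5635.38 × 0.0067 = $37.76
PFL insurance: $5635.38 × 0.0141 = $79.46
AD&D insurance premium: $361.62
Group life insurance premium: $73.76
Total deductions = $37.76 + $79.46 + $361.62 + $73.76 = $552.60
Net pay = $5635.38 − $552.60 = $5082.78

$5082.78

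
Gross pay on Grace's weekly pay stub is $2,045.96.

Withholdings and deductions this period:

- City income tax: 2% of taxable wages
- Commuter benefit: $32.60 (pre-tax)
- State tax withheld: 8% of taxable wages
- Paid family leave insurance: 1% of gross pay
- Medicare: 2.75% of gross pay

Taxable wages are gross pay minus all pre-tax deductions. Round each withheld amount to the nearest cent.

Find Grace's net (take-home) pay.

$1,735.30

Commuter benefit: $32.60
Taxable wages = $2,045.96 − $32.60 = $2,013.36
State tax withheld: $2,013.36 × 0.08 = $161.07
City income tax: $2,013.36 × 0.02 = $40.27
Paid family leave insurance: $2,045.96 × 0.01 = $20.46
Medicare: $2,045.96 × 0.0275 = $56.26
Total deductions = $32.60 + $161.07 + $40.27 + $20.46 + $56.26 = $310.66
Net pay = $2,045.96 − $310.66 = $1,735.30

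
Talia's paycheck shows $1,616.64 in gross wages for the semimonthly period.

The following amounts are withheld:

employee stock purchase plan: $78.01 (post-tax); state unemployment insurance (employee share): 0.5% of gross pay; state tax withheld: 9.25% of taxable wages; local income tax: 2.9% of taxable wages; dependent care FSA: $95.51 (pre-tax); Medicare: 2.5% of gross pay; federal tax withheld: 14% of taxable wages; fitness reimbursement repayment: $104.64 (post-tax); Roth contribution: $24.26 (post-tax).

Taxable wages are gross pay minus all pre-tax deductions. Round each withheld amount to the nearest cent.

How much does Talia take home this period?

Dependent care FSA: $95.51
Taxable wages = $1,616.64 − $95.51 = $1,521.13
Local income tax: $1,521.13 × 0.029 = $44.11
State tax withheld: $1,521.13 × 0.0925 = $140.70
Federal tax withheld: $1,521.13 × 0.14 = $212.96
Medicare: $1,616.64 × 0.025 = $40.42
State unemployment insurance (employee share): $1,616.64 × 0.005 = $8.08
Roth contribution: $24.26
Fitness reimbursement repayment: $104.64
Employee stock purchase plan: $78.01
Total deductions = $95.51 + $44.11 + $140.70 + $212.96 + $40.42 + $8.08 + $24.26 + $104.64 + $78.01 = $748.69
Net pay = $1,616.64 − $748.69 = $867.95

$867.95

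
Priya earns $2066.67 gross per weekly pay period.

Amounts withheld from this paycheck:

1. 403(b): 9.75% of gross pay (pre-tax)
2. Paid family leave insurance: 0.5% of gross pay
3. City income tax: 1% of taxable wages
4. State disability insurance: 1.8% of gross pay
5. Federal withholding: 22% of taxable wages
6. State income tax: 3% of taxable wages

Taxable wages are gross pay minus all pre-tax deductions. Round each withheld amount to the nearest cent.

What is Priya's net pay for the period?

$1332.69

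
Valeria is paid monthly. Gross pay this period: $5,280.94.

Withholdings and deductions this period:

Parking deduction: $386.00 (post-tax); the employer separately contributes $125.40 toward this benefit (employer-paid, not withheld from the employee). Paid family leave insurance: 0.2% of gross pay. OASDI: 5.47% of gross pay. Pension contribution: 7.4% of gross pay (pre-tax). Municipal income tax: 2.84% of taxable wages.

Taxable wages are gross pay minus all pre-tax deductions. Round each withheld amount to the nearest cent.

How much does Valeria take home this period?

Pension contribution: $5,280.94 × 0.074 = $390.79
Taxable wages = $5,280.94 − $390.79 = $4,890.15
Municipal income tax: $4,890.15 × 0.0284 = $138.88
OASDI: $5,280.94 × 0.0547 = $288.87
Paid family leave insurance: $5,280.94 × 0.002 = $10.56
Parking deduction: $386.00
(Employer's $125.40 toward parking deduction is not withheld from the employee.)
Total deductions = $390.79 + $138.88 + $288.87 + $10.56 + $386.00 = $1,215.10
Net pay = $5,280.94 − $1,215.10 = $4,065.84

$4,065.84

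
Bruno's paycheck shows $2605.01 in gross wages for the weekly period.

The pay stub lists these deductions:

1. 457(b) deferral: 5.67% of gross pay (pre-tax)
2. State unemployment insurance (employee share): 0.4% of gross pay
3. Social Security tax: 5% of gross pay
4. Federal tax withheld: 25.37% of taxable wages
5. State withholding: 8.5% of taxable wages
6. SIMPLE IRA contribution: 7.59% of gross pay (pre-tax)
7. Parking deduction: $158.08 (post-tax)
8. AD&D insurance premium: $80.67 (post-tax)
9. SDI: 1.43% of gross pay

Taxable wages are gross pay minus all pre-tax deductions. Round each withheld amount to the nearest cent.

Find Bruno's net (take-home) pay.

$1077.59

SIMPLE IRA contribution: $2605.01 × 0.0759 = $197.72
457(b) deferral: $2605.01 × 0.0567 = $147.70
Pre-tax total = $197.72 + $147.70 = $345.42
Taxable wages = $2605.01 − $345.42 = $2259.59
Federal tax withheld: $2259.59 × 0.2537 = $573.26
State withholding: $2259.59 × 0.085 = $192.07
Social Security tax: $2605.01 × 0.05 = $130.25
State unemployment insurance (employee share): $2605.01 × 0.004 = $10.42
SDI: $2605.01 × 0.0143 = $37.25
Parking deduction: $158.08
AD&D insurance premium: $80.67
Total deductions = $197.72 + $147.70 + $573.26 + $192.07 + $130.25 + $10.42 + $37.25 + $158.08 + $80.67 = $1527.42
Net pay = $2605.01 − $1527.42 = $1077.59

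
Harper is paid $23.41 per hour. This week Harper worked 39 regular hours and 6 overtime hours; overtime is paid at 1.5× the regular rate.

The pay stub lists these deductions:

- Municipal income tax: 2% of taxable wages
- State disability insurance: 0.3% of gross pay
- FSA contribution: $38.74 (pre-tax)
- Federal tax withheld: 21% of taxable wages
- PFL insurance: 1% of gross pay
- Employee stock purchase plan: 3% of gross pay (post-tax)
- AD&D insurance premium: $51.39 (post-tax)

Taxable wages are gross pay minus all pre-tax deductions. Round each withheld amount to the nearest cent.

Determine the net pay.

$735.69

Regular pay: 39 × $23.41 = $912.99
Overtime pay: 6 × $23.41 × 1.5 = $210.69
Gross pay = $912.99 + $210.69 = $1123.68
FSA contribution: $38.74
Taxable wages = $1123.68 − $38.74 = $1084.94
Federal tax withheld: $1084.94 × 0.21 = $227.84
Municipal income tax: $1084.94 × 0.02 = $21.70
PFL insurance: $1123.68 × 0.01 = $11.24
State disability insurance: $1123.68 × 0.003 = $3.37
Employee stock purchase plan: $1123.68 × 0.03 = $33.71
AD&D insurance premium: $51.39
Total deductions = $38.74 + $227.84 + $21.70 + $11.24 + $3.37 + $33.71 + $51.39 = $387.99
Net pay = $1123.68 − $387.99 = $735.69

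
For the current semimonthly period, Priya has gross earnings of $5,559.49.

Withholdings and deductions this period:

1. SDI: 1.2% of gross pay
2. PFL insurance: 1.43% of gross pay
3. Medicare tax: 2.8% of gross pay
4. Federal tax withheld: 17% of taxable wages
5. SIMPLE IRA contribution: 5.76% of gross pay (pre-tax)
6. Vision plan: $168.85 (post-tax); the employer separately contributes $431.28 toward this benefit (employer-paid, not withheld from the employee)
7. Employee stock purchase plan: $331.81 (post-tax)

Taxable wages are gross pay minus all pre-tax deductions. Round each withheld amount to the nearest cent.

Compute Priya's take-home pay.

SIMPLE IRA contribution: $5,559.49 × 0.0576 = $320.23
Taxable wages = $5,559.49 − $320.23 = $5,239.26
Federal tax withheld: $5,239.26 × 0.17 = $890.67
Medicare tax: $5,559.49 × 0.028 = $155.67
PFL insurance: $5,559.49 × 0.0143 = $79.50
SDI: $5,559.49 × 0.012 = $66.71
Employee stock purchase plan: $331.81
Vision plan: $168.85
(Employer's $431.28 toward vision plan is not withheld from the employee.)
Total deductions = $320.23 + $890.67 + $155.67 + $79.50 + $66.71 + $331.81 + $168.85 = $2,013.44
Net pay = $5,559.49 − $2,013.44 = $3,546.05

$3,546.05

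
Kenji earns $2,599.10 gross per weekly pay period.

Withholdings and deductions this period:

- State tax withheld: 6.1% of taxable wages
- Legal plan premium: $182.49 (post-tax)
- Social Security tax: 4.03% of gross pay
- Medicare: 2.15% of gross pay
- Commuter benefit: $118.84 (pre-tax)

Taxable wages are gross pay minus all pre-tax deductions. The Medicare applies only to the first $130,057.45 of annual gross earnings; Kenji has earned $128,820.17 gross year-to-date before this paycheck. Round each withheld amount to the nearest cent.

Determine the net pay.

$2,015.13

Commuter benefit: $118.84
Taxable wages = $2,599.10 − $118.84 = $2,480.26
State tax withheld: $2,480.26 × 0.061 = $151.30
Medicare: only $130,057.45 − $128,820.17 = $1,237.28 of this check is subject → $1,237.28 × 0.0215 = $26.60
Social Security tax: $2,599.10 × 0.0403 = $104.74
Legal plan premium: $182.49
Total deductions = $118.84 + $151.30 + $26.60 + $104.74 + $182.49 = $583.97
Net pay = $2,599.10 − $583.97 = $2,015.13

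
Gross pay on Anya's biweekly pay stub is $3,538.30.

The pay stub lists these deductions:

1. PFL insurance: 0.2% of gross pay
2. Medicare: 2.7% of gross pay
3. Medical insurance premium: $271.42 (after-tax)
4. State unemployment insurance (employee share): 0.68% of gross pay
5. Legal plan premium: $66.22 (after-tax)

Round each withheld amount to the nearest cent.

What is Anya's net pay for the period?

$3,073.99

State unemployment insurance (employee share): $3,538.30 × 0.0068 = $24.06
Medicare: $3,538.30 × 0.027 = $95.53
PFL insurance: $3,538.30 × 0.002 = $7.08
Legal plan premium: $66.22
Medical insurance premium: $271.42
Total deductions = $24.06 + $95.53 + $7.08 + $66.22 + $271.42 = $464.31
Net pay = $3,538.30 − $464.31 = $3,073.99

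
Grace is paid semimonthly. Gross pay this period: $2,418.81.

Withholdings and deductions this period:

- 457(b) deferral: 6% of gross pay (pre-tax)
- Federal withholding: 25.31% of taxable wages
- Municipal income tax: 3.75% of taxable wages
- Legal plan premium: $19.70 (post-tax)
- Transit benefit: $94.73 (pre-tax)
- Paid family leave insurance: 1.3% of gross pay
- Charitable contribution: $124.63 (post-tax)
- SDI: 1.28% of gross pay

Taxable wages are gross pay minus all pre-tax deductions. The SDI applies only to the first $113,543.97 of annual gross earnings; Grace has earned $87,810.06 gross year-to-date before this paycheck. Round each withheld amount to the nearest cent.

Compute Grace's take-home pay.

$1,339.02

457(b) deferral: $2,418.81 × 0.06 = $145.13
Transit benefit: $94.73
Pre-tax total = $145.13 + $94.73 = $239.86
Taxable wages = $2,418.81 − $239.86 = $2,178.95
Municipal income tax: $2,178.95 × 0.0375 = $81.71
Federal withholding: $2,178.95 × 0.2531 = $551.49
SDI: cap not yet reached, full $2,418.81 is subject → $2,418.81 × 0.0128 = $30.96
Paid family leave insurance: $2,418.81 × 0.013 = $31.44
Legal plan premium: $19.70
Charitable contribution: $124.63
Total deductions = $145.13 + $94.73 + $81.71 + $551.49 + $30.96 + $31.44 + $19.70 + $124.63 = $1,079.79
Net pay = $2,418.81 − $1,079.79 = $1,339.02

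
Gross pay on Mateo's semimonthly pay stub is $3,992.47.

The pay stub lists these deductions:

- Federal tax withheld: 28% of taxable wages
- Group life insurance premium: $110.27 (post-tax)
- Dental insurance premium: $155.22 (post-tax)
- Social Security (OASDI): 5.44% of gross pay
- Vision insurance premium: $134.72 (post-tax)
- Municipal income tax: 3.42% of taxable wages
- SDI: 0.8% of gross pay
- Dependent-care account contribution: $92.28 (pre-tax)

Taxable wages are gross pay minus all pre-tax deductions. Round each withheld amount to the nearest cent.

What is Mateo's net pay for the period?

Dependent-care account contribution: $92.28
Taxable wages = $3,992.47 − $92.28 = $3,900.19
Federal tax withheld: $3,900.19 × 0.28 = $1,092.05
Municipal income tax: $3,900.19 × 0.0342 = $133.39
Social Security (OASDI): $3,992.47 × 0.0544 = $217.19
SDI: $3,992.47 × 0.008 = $31.94
Dental insurance premium: $155.22
Group life insurance premium: $110.27
Vision insurance premium: $134.72
Total deductions = $92.28 + $1,092.05 + $133.39 + $217.19 + $31.94 + $155.22 + $110.27 + $134.72 = $1,967.06
Net pay = $3,992.47 − $1,967.06 = $2,025.41

$2,025.41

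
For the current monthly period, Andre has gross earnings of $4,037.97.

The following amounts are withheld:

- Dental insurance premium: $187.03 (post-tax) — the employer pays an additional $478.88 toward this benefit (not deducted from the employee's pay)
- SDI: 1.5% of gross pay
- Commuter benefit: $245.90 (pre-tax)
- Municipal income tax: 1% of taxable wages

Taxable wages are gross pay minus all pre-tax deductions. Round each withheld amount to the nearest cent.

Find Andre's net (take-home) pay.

$3,506.55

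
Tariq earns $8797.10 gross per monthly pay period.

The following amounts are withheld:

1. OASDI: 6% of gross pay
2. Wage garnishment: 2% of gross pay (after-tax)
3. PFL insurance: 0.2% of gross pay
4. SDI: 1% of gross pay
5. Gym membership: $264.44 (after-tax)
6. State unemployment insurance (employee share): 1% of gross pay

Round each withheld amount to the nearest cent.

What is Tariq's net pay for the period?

OASDI: $8797.10 × 0.06 = $527.83
SDI: $8797.10 × 0.01 = $87.97
PFL insurance: $8797.10 × 0.002 = $17.59
State unemployment insurance (employee share): $8797.10 × 0.01 = $87.97
Gym membership: $264.44
Wage garnishment: $8797.10 × 0.02 = $175.94
Total deductions = $527.83 + $87.97 + $17.59 + $87.97 + $264.44 + $175.94 = $1161.74
Net pay = $8797.10 − $1161.74 = $7635.36

$7635.36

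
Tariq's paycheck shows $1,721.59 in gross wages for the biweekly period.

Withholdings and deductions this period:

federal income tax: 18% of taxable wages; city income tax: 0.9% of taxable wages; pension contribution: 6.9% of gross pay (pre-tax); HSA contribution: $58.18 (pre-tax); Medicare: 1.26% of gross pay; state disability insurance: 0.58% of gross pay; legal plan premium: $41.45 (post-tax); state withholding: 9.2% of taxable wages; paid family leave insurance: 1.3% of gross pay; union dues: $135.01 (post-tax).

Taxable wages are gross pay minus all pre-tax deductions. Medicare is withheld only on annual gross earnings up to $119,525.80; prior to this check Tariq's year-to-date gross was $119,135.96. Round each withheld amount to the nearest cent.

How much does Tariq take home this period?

Pension contribution: $1,721.59 × 0.069 = $118.79
HSA contribution: $58.18
Pre-tax total = $118.79 + $58.18 = $176.97
Taxable wages = $1,721.59 − $176.97 = $1,544.62
Federal income tax: $1,544.62 × 0.18 = $278.03
State withholding: $1,544.62 × 0.092 = $142.11
City income tax: $1,544.62 × 0.009 = $13.90
Paid family leave insurance: $1,721.59 × 0.013 = $22.38
Medicare: only $119,525.80 − $119,135.96 = $389.84 of this check is subject → $389.84 × 0.0126 = $4.91
State disability insurance: $1,721.59 × 0.0058 = $9.99
Union dues: $135.01
Legal plan premium: $41.45
Total deductions = $118.79 + $58.18 + $278.03 + $142.11 + $13.90 + $22.38 + $4.91 + $9.99 + $135.01 + $41.45 = $824.75
Net pay = $1,721.59 − $824.75 = $896.84

$896.84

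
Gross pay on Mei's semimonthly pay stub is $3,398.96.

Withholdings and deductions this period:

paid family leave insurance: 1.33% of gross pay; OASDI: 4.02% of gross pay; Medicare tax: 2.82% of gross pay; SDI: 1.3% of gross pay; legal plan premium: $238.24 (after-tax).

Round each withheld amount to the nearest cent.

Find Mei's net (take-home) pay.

$2,838.83

OASDI: $3,398.96 × 0.0402 = $136.64
SDI: $3,398.96 × 0.013 = $44.19
Paid family leave insurance: $3,398.96 × 0.0133 = $45.21
Medicare tax: $3,398.96 × 0.0282 = $95.85
Legal plan premium: $238.24
Total deductions = $136.64 + $44.19 + $45.21 + $95.85 + $238.24 = $560.13
Net pay = $3,398.96 − $560.13 = $2,838.83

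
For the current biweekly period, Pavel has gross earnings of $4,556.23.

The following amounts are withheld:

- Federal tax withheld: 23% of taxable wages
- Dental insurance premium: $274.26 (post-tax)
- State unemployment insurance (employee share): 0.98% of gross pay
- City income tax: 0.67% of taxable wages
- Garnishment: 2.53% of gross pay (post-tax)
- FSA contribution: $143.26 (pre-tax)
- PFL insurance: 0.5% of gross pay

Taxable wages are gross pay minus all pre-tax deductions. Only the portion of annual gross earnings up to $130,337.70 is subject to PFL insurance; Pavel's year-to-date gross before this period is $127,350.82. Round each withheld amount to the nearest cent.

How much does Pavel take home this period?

FSA contribution: $143.26
Taxable wages = $4,556.23 − $143.26 = $4,412.97
City income tax: $4,412.97 × 0.0067 = $29.57
Federal tax withheld: $4,412.97 × 0.23 = $1,014.98
State unemployment insurance (employee share): $4,556.23 × 0.0098 = $44.65
PFL insurance: only $130,337.70 − $127,350.82 = $2,986.88 of this check is subject → $2,986.88 × 0.005 = $14.93
Garnishment: $4,556.23 × 0.0253 = $115.27
Dental insurance premium: $274.26
Total deductions = $143.26 + $29.57 + $1,014.98 + $44.65 + $14.93 + $115.27 + $274.26 = $1,636.92
Net pay = $4,556.23 − $1,636.92 = $2,919.31

$2,919.31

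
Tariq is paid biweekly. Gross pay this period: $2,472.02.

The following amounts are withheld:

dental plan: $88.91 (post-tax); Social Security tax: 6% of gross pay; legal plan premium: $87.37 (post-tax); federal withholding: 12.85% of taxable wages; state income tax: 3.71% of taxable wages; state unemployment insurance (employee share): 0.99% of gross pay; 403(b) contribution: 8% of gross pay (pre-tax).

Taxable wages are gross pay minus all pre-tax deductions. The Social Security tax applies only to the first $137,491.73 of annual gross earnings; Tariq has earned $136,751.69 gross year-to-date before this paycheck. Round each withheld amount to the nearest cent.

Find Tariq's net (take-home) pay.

$1,652.49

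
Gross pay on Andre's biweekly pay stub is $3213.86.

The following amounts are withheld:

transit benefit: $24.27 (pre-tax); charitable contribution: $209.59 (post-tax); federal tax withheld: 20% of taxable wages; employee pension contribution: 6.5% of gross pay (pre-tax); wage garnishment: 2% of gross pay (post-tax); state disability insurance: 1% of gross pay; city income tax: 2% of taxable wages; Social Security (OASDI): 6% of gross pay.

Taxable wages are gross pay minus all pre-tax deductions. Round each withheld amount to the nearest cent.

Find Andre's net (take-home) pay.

Employee pension contribution: $3213.86 × 0.065 = $208.90
Transit benefit: $24.27
Pre-tax total = $208.90 + $24.27 = $233.17
Taxable wages = $3213.86 − $233.17 = $2980.69
Federal tax withheld: $2980.69 × 0.2 = $596.14
City income tax: $2980.69 × 0.02 = $59.61
Social Security (OASDI): $3213.86 × 0.06 = $192.83
State disability insurance: $3213.86 × 0.01 = $32.14
Charitable contribution: $209.59
Wage garnishment: $3213.86 × 0.02 = $64.28
Total deductions = $208.90 + $24.27 + $596.14 + $59.61 + $192.83 + $32.14 + $209.59 + $64.28 = $1387.76
Net pay = $3213.86 − $1387.76 = $1826.10

$1826.10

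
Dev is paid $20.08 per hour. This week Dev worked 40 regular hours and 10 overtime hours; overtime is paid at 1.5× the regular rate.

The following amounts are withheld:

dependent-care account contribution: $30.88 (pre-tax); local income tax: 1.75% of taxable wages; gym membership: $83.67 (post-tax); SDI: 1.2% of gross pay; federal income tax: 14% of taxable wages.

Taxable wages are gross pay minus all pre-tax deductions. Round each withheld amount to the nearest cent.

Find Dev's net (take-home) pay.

Regular pay: 40 × $20.08 = $803.20
Overtime pay: 10 × $20.08 × 1.5 = $301.20
Gross pay = $803.20 + $301.20 = $1,104.40
Dependent-care account contribution: $30.88
Taxable wages = $1,104.40 − $30.88 = $1,073.52
Local income tax: $1,073.52 × 0.0175 = $18.79
Federal income tax: $1,073.52 × 0.14 = $150.29
SDI: $1,104.40 × 0.012 = $13.25
Gym membership: $83.67
Total deductions = $30.88 + $18.79 + $150.29 + $13.25 + $83.67 = $296.88
Net pay = $1,104.40 − $296.88 = $807.52

$807.52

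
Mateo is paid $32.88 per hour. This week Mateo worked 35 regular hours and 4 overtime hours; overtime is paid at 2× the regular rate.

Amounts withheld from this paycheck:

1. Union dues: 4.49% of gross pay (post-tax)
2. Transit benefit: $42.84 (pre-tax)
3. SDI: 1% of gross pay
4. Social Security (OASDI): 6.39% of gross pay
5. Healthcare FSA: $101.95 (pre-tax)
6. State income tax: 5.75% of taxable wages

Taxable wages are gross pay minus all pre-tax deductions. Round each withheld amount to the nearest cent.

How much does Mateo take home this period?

Regular pay: 35 × $32.88 = $1,150.80
Overtime pay: 4 × $32.88 × 2 = $263.04
Gross pay = $1,150.80 + $263.04 = $1,413.84
Healthcare FSA: $101.95
Transit benefit: $42.84
Pre-tax total = $101.95 + $42.84 = $144.79
Taxable wages = $1,413.84 − $144.79 = $1,269.05
State income tax: $1,269.05 × 0.0575 = $72.97
SDI: $1,413.84 × 0.01 = $14.14
Social Security (OASDI): $1,413.84 × 0.0639 = $90.34
Union dues: $1,413.84 × 0.0449 = $63.48
Total deductions = $101.95 + $42.84 + $72.97 + $14.14 + $90.34 + $63.48 = $385.72
Net pay = $1,413.84 − $385.72 = $1,028.12

$1,028.12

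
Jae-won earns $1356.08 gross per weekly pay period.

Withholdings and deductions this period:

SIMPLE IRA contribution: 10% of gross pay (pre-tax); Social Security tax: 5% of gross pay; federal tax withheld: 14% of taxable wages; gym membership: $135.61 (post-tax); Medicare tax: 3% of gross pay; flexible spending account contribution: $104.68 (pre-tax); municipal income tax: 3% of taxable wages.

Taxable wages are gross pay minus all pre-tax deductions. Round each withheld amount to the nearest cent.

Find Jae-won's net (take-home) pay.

$682.02

SIMPLE IRA contribution: $1356.08 × 0.1 = $135.61
Flexible spending account contribution: $104.68
Pre-tax total = $135.61 + $104.68 = $240.29
Taxable wages = $1356.08 − $240.29 = $1115.79
Municipal income tax: $1115.79 × 0.03 = $33.47
Federal tax withheld: $1115.79 × 0.14 = $156.21
Social Security tax: $1356.08 × 0.05 = $67.80
Medicare tax: $1356.08 × 0.03 = $40.68
Gym membership: $135.61
Total deductions = $135.61 + $104.68 + $33.47 + $156.21 + $67.80 + $40.68 + $135.61 = $674.06
Net pay = $1356.08 − $674.06 = $682.02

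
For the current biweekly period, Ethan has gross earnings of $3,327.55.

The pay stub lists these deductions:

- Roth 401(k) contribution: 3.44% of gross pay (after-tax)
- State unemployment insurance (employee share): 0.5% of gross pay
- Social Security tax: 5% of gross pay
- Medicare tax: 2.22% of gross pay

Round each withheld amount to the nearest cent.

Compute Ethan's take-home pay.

Medicare tax: $3,327.55 × 0.0222 = $73.87
Social Security tax: $3,327.55 × 0.05 = $166.38
State unemployment insurance (employee share): $3,327.55 × 0.005 = $16.64
Roth 401(k) contribution: $3,327.55 × 0.0344 = $114.47
Total deductions = $73.87 + $166.38 + $16.64 + $114.47 = $371.36
Net pay = $3,327.55 − $371.36 = $2,956.19

$2,956.19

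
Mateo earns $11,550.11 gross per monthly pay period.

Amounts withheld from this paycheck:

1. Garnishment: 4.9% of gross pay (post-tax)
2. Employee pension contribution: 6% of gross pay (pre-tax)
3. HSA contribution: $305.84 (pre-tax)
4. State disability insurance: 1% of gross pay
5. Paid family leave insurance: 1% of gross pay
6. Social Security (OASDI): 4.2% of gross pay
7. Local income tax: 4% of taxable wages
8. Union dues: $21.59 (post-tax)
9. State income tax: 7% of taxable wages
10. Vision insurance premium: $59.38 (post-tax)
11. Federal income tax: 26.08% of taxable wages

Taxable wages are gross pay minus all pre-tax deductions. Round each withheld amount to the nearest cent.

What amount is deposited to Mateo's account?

$5,275.82

HSA contribution: $305.84
Employee pension contribution: $11,550.11 × 0.06 = $693.01
Pre-tax total = $305.84 + $693.01 = $998.85
Taxable wages = $11,550.11 − $998.85 = $10,551.26
State income tax: $10,551.26 × 0.07 = $738.59
Local income tax: $10,551.26 × 0.04 = $422.05
Federal income tax: $10,551.26 × 0.2608 = $2,751.77
Paid family leave insurance: $11,550.11 × 0.01 = $115.50
State disability insurance: $11,550.11 × 0.01 = $115.50
Social Security (OASDI): $11,550.11 × 0.042 = $485.10
Vision insurance premium: $59.38
Union dues: $21.59
Garnishment: $11,550.11 × 0.049 = $565.96
Total deductions = $305.84 + $693.01 + $738.59 + $422.05 + $2,751.77 + $115.50 + $115.50 + $485.10 + $59.38 + $21.59 + $565.96 = $6,274.29
Net pay = $11,550.11 − $6,274.29 = $5,275.82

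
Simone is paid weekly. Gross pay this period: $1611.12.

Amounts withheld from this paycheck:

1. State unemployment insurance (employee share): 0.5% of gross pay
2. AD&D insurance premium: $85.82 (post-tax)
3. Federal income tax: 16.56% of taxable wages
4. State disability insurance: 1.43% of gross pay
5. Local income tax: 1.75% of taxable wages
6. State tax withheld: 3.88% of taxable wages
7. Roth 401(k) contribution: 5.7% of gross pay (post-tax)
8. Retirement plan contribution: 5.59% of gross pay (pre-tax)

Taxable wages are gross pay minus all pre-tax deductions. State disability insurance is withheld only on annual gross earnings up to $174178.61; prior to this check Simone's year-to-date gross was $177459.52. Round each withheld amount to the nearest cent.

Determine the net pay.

$997.82

Retirement plan contribution: $1611.12 × 0.0559 = $90.06
Taxable wages = $1611.12 − $90.06 = $1521.06
Local income tax: $1521.06 × 0.0175 = $26.62
Federal income tax: $1521.06 × 0.1656 = $251.89
State tax withheld: $1521.06 × 0.0388 = $59.02
State disability insurance: annual cap $174178.61 already reached (YTD $177459.52), so $0.00
State unemployment insurance (employee share): $1611.12 × 0.005 = $8.06
Roth 401(k) contribution: $1611.12 × 0.057 = $91.83
AD&D insurance premium: $85.82
Total deductions = $90.06 + $26.62 + $251.89 + $59.02 + $0.00 + $8.06 + $91.83 + $85.82 = $613.30
Net pay = $1611.12 − $613.30 = $997.82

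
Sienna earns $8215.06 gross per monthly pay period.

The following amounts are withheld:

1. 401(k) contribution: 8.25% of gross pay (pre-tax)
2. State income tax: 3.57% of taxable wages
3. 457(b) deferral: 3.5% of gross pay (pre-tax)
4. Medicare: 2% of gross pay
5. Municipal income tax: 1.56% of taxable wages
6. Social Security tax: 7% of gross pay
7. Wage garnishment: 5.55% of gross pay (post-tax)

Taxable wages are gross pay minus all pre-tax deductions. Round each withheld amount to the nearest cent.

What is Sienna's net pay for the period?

457(b) deferral: $8215.06 × 0.035 = $287.53
401(k) contribution: $8215.06 × 0.0825 = $677.74
Pre-tax total = $287.53 + $677.74 = $965.27
Taxable wages = $8215.06 − $965.27 = $7249.79
State income tax: $7249.79 × 0.0357 = $258.82
Municipal income tax: $7249.79 × 0.0156 = $113.10
Medicare: $8215.06 × 0.02 = $164.30
Social Security tax: $8215.06 × 0.07 = $575.05
Wage garnishment: $8215.06 × 0.0555 = $455.94
Total deductions = $287.53 + $677.74 + $258.82 + $113.10 + $164.30 + $575.05 + $455.94 = $2532.48
Net pay = $8215.06 − $2532.48 = $5682.58

$5682.58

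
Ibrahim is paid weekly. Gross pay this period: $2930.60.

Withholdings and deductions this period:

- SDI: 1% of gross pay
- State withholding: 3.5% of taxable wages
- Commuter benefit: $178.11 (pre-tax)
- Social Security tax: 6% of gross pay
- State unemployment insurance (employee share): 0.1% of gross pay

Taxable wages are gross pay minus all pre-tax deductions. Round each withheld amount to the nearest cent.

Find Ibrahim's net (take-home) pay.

$2448.07

Commuter benefit: $178.11
Taxable wages = $2930.60 − $178.11 = $2752.49
State withholding: $2752.49 × 0.035 = $96.34
State unemployment insurance (employee share): $2930.60 × 0.001 = $2.93
SDI: $2930.60 × 0.01 = $29.31
Social Security tax: $2930.60 × 0.06 = $175.84
Total deductions = $178.11 + $96.34 + $2.93 + $29.31 + $175.84 = $482.53
Net pay = $2930.60 − $482.53 = $2448.07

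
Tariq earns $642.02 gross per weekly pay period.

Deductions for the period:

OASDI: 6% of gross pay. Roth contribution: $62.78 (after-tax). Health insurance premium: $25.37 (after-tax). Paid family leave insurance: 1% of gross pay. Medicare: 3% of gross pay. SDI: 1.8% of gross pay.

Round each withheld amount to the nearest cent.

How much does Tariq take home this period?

$478.11

Medicare: $642.02 × 0.03 = $19.26
SDI: $642.02 × 0.018 = $11.56
OASDI: $642.02 × 0.06 = $38.52
Paid family leave insurance: $642.02 × 0.01 = $6.42
Health insurance premium: $25.37
Roth contribution: $62.78
Total deductions = $19.26 + $11.56 + $38.52 + $6.42 + $25.37 + $62.78 = $163.91
Net pay = $642.02 − $163.91 = $478.11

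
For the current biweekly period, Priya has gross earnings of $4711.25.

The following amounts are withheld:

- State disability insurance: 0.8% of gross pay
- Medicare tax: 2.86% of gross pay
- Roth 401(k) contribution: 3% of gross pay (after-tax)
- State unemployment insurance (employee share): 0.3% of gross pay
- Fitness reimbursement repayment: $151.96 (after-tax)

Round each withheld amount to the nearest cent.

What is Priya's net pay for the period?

State unemployment insurance (employee share): $4711.25 × 0.003 = $14.13
Medicare tax: $4711.25 × 0.0286 = $134.74
State disability insurance: $4711.25 × 0.008 = $37.69
Fitness reimbursement repayment: $151.96
Roth 401(k) contribution: $4711.25 × 0.03 = $141.34
Total deductions = $14.13 + $134.74 + $37.69 + $151.96 + $141.34 = $479.86
Net pay = $4711.25 − $479.86 = $4231.39

$4231.39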